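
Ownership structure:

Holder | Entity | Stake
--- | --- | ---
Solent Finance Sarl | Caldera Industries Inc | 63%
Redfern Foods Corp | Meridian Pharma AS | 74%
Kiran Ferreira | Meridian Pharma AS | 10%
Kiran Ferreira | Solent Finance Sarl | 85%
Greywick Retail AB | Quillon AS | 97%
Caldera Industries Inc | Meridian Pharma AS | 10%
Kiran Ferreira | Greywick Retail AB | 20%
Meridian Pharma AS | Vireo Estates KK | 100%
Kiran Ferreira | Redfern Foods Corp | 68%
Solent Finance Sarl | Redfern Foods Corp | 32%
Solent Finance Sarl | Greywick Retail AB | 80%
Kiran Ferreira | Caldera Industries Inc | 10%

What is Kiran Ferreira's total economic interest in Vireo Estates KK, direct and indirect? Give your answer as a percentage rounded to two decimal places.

Kiran reaches Vireo along 5 paths.
Via Meridian: 10% × 100% = 10%.
Via Caldera → Meridian: 10% × 10% × 100% = 1%.
Via Solent → Caldera → Meridian: 85% × 63% × 10% × 100% = 5.355%.
Via Redfern → Meridian: 68% × 74% × 100% = 50.32%.
Via Solent → Redfern → Meridian: 85% × 32% × 74% × 100% = 20.128%.
Total: 10% + 1% + 5.355% + 50.32% + 20.128% = 86.803%.
Rounded: 86.80%.

86.80%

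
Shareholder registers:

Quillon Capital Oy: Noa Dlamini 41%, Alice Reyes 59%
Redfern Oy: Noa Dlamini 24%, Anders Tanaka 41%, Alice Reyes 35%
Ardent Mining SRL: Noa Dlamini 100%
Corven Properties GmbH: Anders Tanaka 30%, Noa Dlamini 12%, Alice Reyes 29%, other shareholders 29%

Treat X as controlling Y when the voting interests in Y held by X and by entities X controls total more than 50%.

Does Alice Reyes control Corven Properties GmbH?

No

Alice holds 59% of Quillon, so Alice controls Quillon.
In Corven, Alice's side holds only 29%, not > 50%.
So Alice does not control Corven.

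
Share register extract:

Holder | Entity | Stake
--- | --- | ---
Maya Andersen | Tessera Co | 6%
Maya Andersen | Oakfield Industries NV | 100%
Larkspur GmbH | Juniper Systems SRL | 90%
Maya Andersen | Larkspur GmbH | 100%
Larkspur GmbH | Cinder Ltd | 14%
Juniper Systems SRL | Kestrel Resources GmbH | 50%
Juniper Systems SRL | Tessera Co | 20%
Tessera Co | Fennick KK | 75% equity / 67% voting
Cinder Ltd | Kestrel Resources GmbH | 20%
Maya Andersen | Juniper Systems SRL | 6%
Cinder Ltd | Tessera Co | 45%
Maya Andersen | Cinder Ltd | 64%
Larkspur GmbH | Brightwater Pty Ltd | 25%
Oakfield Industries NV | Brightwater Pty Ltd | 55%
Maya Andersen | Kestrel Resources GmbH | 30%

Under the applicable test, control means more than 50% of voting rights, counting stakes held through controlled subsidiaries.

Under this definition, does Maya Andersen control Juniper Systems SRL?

Yes

Maya holds 100% of Larkspur, so Maya controls Larkspur.
Larkspur and Maya together hold 90% + 6% = 96% of Juniper, so Maya controls Juniper.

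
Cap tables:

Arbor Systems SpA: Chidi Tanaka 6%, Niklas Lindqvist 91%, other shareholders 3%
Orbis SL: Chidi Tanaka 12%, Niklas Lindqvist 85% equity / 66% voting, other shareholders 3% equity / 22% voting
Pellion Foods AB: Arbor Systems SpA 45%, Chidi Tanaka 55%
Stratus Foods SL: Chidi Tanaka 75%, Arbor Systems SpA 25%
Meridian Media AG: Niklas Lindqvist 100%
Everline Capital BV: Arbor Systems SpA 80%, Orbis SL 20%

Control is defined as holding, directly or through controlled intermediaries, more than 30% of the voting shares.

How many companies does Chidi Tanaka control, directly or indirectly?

2

Chidi holds 55% of Pellion, so Chidi controls Pellion.
Chidi holds 75% of Stratus, so Chidi controls Stratus.
No other company's threshold is met.
Chidi controls 2 companies.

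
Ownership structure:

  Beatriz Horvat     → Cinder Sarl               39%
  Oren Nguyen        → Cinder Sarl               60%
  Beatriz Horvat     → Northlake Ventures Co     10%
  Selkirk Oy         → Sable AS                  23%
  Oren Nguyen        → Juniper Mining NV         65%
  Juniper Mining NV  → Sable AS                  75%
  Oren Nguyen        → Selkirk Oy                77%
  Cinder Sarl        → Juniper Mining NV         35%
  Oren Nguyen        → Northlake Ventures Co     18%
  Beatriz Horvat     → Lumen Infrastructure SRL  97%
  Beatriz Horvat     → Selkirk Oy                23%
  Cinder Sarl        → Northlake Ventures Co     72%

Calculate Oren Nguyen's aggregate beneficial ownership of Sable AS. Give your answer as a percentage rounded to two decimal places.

Oren reaches Sable along 3 paths.
Via Cinder → Juniper: 60% × 35% × 75% = 15.75%.
Via Juniper: 65% × 75% = 48.75%.
Via Selkirk: 77% × 23% = 17.71%.
Total: 15.75% + 48.75% + 17.71% = 82.21%.

82.21%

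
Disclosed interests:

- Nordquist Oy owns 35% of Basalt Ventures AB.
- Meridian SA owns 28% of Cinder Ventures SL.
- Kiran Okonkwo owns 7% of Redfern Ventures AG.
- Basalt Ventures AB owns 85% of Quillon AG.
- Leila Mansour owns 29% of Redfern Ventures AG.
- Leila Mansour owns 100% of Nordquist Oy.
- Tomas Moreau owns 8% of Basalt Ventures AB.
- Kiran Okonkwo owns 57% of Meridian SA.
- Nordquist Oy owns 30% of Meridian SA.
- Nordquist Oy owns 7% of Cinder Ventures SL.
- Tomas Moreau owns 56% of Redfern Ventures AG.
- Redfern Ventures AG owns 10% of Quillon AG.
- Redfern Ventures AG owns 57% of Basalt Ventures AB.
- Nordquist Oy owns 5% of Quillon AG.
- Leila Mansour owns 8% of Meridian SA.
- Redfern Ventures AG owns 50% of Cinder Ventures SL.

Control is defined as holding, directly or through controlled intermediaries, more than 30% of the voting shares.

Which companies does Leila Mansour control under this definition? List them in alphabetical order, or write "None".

Leila holds 100% of Nordquist, so Leila controls Nordquist.
Nordquist and Leila together hold 30% + 8% = 38% of Meridian, so Leila controls Meridian.
Nordquist holds 35% of Basalt, so Leila controls Basalt.
Meridian and Nordquist together hold 28% + 7% = 35% of Cinder, so Leila controls Cinder.
Basalt and Nordquist together hold 85% + 5% = 90% of Quillon, so Leila controls Quillon.
No other company's threshold is met.

Basalt Ventures AB, Cinder Ventures SL, Meridian SA, Nordquist Oy, Quillon AG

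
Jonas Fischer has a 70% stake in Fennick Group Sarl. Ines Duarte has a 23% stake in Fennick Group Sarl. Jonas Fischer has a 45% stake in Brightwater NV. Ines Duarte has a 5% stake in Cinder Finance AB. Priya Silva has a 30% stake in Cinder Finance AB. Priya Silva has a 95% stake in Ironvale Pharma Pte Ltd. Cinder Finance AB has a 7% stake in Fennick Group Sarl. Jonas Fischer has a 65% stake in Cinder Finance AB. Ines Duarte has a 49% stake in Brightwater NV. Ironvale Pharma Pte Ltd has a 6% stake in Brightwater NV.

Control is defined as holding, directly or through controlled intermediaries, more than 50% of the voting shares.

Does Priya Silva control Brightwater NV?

Priya holds 95% of Ironvale, so Priya controls Ironvale.
In Brightwater, Priya's side holds only 6%, not > 50%.
So Priya does not control Brightwater.

No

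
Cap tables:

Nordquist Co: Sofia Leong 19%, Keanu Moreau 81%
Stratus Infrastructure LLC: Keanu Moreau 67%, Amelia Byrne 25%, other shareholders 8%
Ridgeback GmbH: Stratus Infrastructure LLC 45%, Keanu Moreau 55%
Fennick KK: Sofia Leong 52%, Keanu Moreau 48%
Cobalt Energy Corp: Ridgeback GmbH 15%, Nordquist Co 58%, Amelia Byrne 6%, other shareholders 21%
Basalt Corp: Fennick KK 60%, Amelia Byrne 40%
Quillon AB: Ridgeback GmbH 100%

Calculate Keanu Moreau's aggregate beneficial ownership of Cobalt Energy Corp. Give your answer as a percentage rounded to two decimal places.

59.75%

Keanu reaches Cobalt along 3 paths.
Via Stratus → Ridgeback: 67% × 45% × 15% = 4.5225%.
Via Ridgeback: 55% × 15% = 8.25%.
Via Nordquist: 81% × 58% = 46.98%.
Total: 4.5225% + 8.25% + 46.98% = 59.7525%.
Rounded: 59.75%.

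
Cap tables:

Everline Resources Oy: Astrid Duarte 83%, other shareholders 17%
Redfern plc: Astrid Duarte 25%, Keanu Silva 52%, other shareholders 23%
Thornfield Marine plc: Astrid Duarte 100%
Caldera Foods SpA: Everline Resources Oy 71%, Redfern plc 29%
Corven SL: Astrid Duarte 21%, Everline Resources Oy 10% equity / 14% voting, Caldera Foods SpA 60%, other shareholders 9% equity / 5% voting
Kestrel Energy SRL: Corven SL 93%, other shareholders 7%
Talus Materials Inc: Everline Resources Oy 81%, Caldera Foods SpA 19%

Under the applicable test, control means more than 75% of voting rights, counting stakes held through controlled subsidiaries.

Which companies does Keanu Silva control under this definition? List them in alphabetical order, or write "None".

Keanu's largest direct stake is 52% in Redfern, which does not meet the threshold.

None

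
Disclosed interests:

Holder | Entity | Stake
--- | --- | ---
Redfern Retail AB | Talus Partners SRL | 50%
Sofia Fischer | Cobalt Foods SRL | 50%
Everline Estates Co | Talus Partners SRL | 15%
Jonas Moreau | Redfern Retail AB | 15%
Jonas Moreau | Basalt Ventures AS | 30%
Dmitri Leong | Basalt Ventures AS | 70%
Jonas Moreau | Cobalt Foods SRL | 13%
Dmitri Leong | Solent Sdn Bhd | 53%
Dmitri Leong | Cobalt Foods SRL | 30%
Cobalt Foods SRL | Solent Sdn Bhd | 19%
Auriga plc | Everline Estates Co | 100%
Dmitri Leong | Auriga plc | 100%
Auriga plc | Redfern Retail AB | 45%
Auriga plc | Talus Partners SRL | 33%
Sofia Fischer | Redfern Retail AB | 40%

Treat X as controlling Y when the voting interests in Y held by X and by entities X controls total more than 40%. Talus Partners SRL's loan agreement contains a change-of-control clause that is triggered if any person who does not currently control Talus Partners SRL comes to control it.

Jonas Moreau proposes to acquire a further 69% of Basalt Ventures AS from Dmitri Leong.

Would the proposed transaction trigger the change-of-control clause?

The purchase adds only to Jonas's holdings (Dmitri's stake shrinks), so Jonas is the only person who could newly come to control Talus.
Jonas's largest direct stake is 30% in Basalt, which does not meet the threshold, so Jonas controls no company.
Neither Jonas nor any entity Jonas controls holds any voting interest in Talus.
So before the transaction, Jonas does not control Talus.
After the purchase, Jonas's direct stake in Basalt rises to 30% + 69% = 99%, and Dmitri's stake falls to 1%.
Jonas holds 99% of Basalt, so Jonas controls Basalt.
After the transaction, neither Jonas nor any entity Jonas controls holds a voting interest in Talus, so Jonas still does not control it.
No new person acquires control, so the clause is not triggered.

No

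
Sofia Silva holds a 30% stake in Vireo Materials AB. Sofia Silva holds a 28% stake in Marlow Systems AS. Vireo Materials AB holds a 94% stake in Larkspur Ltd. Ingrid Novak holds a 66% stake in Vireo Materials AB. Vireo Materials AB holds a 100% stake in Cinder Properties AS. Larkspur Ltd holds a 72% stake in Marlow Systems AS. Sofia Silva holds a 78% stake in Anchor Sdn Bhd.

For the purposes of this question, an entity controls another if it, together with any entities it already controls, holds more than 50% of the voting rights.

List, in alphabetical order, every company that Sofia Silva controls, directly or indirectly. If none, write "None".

Anchor Sdn Bhd

Sofia holds 78% of Anchor, so Sofia controls Anchor.
No other company's threshold is met.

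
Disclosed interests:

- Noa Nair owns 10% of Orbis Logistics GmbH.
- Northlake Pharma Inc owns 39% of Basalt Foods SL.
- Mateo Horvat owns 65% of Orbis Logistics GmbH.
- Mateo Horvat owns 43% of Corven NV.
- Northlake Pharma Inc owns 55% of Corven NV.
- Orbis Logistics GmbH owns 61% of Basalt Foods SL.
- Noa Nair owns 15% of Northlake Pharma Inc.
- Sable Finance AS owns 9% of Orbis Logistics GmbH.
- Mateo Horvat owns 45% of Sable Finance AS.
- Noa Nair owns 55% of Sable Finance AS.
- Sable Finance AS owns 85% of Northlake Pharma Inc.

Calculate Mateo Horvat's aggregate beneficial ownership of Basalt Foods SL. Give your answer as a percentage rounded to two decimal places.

57.04%

Mateo reaches Basalt along 3 paths.
Via Orbis: 65% × 61% = 39.65%.
Via Sable → Orbis: 45% × 9% × 61% = 2.4705%.
Via Sable → Northlake: 45% × 85% × 39% = 14.9175%.
Total: 39.65% + 2.4705% + 14.9175% = 57.038%.
Rounded: 57.04%.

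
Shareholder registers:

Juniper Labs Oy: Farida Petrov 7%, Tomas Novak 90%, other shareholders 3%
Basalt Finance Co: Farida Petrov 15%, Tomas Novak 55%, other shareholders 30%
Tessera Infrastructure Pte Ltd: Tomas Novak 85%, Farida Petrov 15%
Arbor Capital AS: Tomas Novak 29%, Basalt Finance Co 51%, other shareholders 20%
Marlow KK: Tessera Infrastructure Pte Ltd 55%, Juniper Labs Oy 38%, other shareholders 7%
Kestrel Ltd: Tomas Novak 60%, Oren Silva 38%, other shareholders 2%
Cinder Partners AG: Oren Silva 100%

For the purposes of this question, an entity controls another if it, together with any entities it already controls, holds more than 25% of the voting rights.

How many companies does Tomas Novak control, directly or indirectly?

Tomas holds 90% of Juniper, so Tomas controls Juniper.
Tomas holds 55% of Basalt, so Tomas controls Basalt.
Tomas holds 85% of Tessera, so Tomas controls Tessera.
Tomas and Basalt together hold 29% + 51% = 80% of Arbor, so Tomas controls Arbor.
Tessera and Juniper together hold 55% + 38% = 93% of Marlow, so Tomas controls Marlow.
Tomas holds 60% of Kestrel, so Tomas controls Kestrel.
No other company's threshold is met.
Tomas controls 6 companies.

6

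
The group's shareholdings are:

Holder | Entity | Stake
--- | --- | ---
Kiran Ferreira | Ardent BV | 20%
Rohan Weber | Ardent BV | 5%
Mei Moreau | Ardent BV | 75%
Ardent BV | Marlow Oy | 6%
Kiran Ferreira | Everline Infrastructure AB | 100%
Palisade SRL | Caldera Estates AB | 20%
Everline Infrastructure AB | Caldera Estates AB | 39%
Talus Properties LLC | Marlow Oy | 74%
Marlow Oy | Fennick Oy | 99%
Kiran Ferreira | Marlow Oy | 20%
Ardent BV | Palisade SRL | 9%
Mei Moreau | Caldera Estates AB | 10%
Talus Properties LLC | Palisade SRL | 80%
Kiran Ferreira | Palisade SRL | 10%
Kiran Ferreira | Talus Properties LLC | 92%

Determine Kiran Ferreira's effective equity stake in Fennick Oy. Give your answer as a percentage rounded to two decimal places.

88.39%

Kiran reaches Fennick along 3 paths.
Via Talus → Marlow: 92% × 74% × 99% = 67.3992%.
Via Marlow: 20% × 99% = 19.8%.
Via Ardent → Marlow: 20% × 6% × 99% = 1.188%.
Total: 67.3992% + 19.8% + 1.188% = 88.3872%.
Rounded: 88.39%.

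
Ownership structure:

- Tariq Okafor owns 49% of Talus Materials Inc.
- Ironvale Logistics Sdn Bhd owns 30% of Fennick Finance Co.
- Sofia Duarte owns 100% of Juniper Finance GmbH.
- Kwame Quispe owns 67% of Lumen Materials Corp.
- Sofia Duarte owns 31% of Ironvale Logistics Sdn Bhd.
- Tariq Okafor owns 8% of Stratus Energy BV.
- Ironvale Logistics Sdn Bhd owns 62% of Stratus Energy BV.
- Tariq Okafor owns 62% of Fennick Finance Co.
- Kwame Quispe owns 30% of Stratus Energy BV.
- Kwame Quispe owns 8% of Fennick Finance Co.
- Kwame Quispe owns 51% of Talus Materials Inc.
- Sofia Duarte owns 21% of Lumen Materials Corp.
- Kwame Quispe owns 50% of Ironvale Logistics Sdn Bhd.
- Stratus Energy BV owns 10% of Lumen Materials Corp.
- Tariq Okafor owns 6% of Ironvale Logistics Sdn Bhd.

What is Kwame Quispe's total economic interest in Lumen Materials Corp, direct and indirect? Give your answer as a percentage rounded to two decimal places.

Kwame reaches Lumen along 3 paths.
Direct stake: 67% = 67%.
Via Ironvale → Stratus: 50% × 62% × 10% = 3.1%.
Via Stratus: 30% × 10% = 3%.
Total: 67% + 3.1% + 3% = 73.1%.
Rounded: 73.10%.

73.10%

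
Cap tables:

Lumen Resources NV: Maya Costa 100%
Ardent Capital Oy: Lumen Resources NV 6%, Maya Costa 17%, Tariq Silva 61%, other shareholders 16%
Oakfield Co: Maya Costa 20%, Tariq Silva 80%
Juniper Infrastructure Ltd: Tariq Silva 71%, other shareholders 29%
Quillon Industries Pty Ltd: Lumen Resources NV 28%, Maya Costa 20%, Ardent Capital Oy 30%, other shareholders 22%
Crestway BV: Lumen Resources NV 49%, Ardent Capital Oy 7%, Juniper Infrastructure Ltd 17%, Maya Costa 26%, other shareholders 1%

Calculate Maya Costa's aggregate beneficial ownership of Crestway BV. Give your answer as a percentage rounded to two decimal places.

Maya reaches Crestway along 4 paths.
Via Lumen: 100% × 49% = 49%.
Via Lumen → Ardent: 100% × 6% × 7% = 0.42%.
Via Ardent: 17% × 7% = 1.19%.
Direct stake: 26% = 26%.
Total: 49% + 0.42% + 1.19% + 26% = 76.61%.

76.61%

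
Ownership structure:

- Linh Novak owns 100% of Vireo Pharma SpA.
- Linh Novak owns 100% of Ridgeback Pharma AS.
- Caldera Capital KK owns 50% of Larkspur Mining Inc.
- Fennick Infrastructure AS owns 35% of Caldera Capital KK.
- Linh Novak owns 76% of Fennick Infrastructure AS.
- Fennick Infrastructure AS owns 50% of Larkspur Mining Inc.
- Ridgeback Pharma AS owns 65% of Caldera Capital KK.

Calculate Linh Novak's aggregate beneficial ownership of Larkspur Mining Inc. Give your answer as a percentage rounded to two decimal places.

Linh reaches Larkspur along 3 paths.
Via Fennick: 76% × 50% = 38%.
Via Fennick → Caldera: 76% × 35% × 50% = 13.3%.
Via Ridgeback → Caldera: 100% × 65% × 50% = 32.5%.
Total: 38% + 13.3% + 32.5% = 83.8%.
Rounded: 83.80%.

83.80%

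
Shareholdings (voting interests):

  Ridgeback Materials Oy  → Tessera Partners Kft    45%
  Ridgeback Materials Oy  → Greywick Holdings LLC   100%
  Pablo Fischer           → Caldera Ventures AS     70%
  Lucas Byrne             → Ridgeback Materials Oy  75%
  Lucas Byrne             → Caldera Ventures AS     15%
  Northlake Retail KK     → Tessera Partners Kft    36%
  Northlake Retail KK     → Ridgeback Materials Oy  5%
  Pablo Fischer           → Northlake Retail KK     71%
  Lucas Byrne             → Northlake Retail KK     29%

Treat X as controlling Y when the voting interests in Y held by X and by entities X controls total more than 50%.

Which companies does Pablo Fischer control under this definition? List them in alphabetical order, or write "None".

Pablo holds 71% of Northlake, so Pablo controls Northlake.
Pablo holds 70% of Caldera, so Pablo controls Caldera.
No other company's threshold is met.

Caldera Ventures AS, Northlake Retail KK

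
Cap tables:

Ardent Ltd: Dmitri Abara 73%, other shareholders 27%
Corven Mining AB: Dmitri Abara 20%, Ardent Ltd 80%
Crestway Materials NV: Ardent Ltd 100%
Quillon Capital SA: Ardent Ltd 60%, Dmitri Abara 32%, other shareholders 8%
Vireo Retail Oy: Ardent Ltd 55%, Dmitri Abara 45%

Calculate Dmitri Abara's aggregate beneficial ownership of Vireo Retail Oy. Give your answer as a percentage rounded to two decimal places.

Dmitri reaches Vireo along 2 paths.
Via Ardent: 73% × 55% = 40.15%.
Direct stake: 45% = 45%.
Total: 40.15% + 45% = 85.15%.

85.15%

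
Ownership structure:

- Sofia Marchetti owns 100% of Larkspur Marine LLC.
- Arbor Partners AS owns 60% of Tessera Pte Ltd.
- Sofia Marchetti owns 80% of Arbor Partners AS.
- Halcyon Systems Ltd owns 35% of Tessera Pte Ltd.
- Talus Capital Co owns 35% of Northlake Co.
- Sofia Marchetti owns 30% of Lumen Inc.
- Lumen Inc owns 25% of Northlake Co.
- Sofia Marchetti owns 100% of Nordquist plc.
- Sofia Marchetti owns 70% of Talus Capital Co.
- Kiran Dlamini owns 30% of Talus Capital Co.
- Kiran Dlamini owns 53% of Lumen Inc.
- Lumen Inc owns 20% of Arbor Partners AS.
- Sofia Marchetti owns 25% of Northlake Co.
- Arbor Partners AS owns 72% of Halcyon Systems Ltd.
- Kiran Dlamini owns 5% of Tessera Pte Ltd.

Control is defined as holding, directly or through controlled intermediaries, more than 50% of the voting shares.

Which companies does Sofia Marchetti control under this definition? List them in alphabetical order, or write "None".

Sofia holds 80% of Arbor, so Sofia controls Arbor.
Sofia holds 70% of Talus, so Sofia controls Talus.
Arbor holds 72% of Halcyon, so Sofia controls Halcyon.
Sofia holds 100% of Larkspur, so Sofia controls Larkspur.
Halcyon and Arbor together hold 35% + 60% = 95% of Tessera, so Sofia controls Tessera.
Sofia holds 100% of Nordquist, so Sofia controls Nordquist.
Talus and Sofia together hold 35% + 25% = 60% of Northlake, so Sofia controls Northlake.
No other company's threshold is met.

Arbor Partners AS, Halcyon Systems Ltd, Larkspur Marine LLC, Nordquist plc, Northlake Co, Talus Capital Co, Tessera Pte Ltd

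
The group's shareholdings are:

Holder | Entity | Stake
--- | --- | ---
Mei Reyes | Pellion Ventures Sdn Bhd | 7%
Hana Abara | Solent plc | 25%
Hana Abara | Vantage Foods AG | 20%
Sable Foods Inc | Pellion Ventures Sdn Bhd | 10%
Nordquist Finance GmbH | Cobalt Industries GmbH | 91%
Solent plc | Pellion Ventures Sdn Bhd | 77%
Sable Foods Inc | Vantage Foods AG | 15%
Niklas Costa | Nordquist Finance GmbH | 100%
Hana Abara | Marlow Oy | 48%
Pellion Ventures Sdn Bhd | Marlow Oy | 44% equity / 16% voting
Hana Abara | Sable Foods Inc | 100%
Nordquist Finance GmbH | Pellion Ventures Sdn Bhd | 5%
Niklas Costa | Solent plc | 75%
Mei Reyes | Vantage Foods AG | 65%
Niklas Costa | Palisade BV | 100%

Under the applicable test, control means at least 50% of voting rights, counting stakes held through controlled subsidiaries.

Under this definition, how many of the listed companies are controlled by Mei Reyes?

1

Mei holds 65% of Vantage, so Mei controls Vantage.
No other company's threshold is met.
Mei controls 1 company.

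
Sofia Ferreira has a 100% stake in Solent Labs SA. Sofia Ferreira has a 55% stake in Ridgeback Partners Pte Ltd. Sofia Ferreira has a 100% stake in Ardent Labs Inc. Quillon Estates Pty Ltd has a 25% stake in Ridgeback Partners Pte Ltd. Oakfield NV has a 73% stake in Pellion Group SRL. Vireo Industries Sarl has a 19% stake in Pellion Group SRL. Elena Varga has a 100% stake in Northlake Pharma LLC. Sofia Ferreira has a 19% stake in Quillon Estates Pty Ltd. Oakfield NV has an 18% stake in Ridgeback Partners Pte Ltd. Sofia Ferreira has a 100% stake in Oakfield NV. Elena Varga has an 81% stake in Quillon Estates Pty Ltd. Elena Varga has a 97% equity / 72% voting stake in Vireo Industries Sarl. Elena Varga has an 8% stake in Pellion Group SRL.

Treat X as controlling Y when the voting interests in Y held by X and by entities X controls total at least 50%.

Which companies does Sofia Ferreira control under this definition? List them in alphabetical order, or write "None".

Sofia holds 100% of Oakfield, so Sofia controls Oakfield.
Oakfield and Sofia together hold 18% + 55% = 73% of Ridgeback, so Sofia controls Ridgeback.
Oakfield holds 73% of Pellion, so Sofia controls Pellion.
Sofia holds 100% of Ardent, so Sofia controls Ardent.
Sofia holds 100% of Solent, so Sofia controls Solent.
No other company's threshold is met.

Ardent Labs Inc, Oakfield NV, Pellion Group SRL, Ridgeback Partners Pte Ltd, Solent Labs SA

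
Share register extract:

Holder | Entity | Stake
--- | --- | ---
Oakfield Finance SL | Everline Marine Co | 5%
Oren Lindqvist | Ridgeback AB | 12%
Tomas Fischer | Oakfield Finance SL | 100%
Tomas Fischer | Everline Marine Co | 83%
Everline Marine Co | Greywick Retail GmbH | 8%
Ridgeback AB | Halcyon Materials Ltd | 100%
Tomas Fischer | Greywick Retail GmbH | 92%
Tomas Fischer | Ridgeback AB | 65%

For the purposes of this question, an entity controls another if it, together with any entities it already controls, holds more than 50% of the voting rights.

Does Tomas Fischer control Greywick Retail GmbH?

Yes

Tomas holds 100% of Oakfield, so Tomas controls Oakfield.
Oakfield and Tomas together hold 5% + 83% = 88% of Everline, so Tomas controls Everline.
Everline and Tomas together hold 8% + 92% = 100% of Greywick, so Tomas controls Greywick.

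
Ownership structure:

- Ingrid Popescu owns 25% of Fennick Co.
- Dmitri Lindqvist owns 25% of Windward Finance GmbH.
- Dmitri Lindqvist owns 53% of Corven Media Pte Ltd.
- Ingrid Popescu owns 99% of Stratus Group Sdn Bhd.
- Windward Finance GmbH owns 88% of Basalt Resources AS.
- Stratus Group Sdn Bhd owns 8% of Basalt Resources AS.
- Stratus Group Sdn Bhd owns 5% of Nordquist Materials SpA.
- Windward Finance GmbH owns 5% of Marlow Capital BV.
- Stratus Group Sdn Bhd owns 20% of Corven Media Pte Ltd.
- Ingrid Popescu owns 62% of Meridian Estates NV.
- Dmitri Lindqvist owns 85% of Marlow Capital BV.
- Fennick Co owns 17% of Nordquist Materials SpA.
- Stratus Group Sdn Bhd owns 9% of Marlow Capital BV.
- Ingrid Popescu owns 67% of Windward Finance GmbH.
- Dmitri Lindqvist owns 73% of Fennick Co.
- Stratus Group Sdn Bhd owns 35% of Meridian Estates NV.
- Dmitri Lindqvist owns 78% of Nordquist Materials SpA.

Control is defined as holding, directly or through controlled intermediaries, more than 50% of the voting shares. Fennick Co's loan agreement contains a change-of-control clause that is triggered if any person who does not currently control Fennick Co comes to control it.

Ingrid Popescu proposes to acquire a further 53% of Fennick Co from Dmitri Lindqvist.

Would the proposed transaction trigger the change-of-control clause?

The purchase adds only to Ingrid's holdings (Dmitri's stake shrinks), so Ingrid is the only person who could newly come to control Fennick.
Ingrid holds 99% of Stratus, so Ingrid controls Stratus.
Ingrid holds 67% of Windward, so Ingrid controls Windward.
Stratus and Ingrid together hold 35% + 62% = 97% of Meridian, so Ingrid controls Meridian.
Stratus and Windward together hold 8% + 88% = 96% of Basalt, so Ingrid controls Basalt.
In Fennick, Ingrid's side holds only 25%, not > 50%.
So before the transaction, Ingrid does not control Fennick.
After the purchase, Ingrid's direct stake in Fennick rises to 25% + 53% = 78%, and Dmitri's stake falls to 20%.
Ingrid holds 78% of Fennick, so Ingrid controls Fennick.
Ingrid did not control Fennick before and does after, so the clause is triggered.

Yes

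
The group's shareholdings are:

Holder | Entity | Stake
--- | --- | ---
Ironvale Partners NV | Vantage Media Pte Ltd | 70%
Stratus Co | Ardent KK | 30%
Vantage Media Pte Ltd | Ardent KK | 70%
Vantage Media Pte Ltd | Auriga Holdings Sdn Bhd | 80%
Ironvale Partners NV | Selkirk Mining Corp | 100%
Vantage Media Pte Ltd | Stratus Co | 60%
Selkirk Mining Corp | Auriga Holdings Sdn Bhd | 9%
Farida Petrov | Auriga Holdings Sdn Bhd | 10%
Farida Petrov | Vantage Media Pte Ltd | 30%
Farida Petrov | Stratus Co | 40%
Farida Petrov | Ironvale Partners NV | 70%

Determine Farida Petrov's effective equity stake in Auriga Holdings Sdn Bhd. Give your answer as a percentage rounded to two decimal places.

Farida reaches Auriga along 4 paths.
Via Vantage: 30% × 80% = 24%.
Via Ironvale → Vantage: 70% × 70% × 80% = 39.2%.
Direct stake: 10% = 10%.
Via Ironvale → Selkirk: 70% × 100% × 9% = 6.3%.
Total: 24% + 39.2% + 10% + 6.3% = 79.5%.
Rounded: 79.50%.

79.50%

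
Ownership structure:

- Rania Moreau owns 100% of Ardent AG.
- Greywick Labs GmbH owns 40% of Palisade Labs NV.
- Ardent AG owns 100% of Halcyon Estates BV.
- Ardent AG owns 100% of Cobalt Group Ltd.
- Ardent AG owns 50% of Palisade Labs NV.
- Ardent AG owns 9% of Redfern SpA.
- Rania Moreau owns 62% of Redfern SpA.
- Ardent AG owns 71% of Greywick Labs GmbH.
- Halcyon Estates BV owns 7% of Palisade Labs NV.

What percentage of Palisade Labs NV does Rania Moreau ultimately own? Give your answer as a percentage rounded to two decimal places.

85.40%

Rania reaches Palisade along 3 paths.
Via Ardent: 100% × 50% = 50%.
Via Ardent → Halcyon: 100% × 100% × 7% = 7%.
Via Ardent → Greywick: 100% × 71% × 40% = 28.4%.
Total: 50% + 7% + 28.4% = 85.4%.
Rounded: 85.40%.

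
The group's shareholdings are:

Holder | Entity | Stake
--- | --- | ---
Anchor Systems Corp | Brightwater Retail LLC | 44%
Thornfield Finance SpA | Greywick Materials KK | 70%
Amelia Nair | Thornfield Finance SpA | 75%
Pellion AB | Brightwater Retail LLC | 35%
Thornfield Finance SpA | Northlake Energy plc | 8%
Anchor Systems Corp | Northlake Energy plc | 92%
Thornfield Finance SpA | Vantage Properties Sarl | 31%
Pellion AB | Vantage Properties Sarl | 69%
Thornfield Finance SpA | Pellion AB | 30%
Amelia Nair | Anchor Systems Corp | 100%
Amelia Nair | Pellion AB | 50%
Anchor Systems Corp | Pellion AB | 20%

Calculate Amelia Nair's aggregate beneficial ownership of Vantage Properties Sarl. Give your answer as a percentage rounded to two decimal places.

87.08%

Amelia reaches Vantage along 4 paths.
Via Thornfield → Pellion: 75% × 30% × 69% = 15.525%.
Via Anchor → Pellion: 100% × 20% × 69% = 13.8%.
Via Pellion: 50% × 69% = 34.5%.
Via Thornfield: 75% × 31% = 23.25%.
Total: 15.525% + 13.8% + 34.5% + 23.25% = 87.075%.
Rounded: 87.08%.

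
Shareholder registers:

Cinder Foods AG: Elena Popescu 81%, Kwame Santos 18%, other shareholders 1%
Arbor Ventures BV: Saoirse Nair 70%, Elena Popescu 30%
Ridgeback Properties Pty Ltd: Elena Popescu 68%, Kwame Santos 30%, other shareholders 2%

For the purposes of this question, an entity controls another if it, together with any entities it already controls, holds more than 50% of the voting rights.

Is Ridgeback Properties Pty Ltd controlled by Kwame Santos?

No

Kwame's largest direct stake is 30% in Ridgeback, which does not meet the threshold, so Kwame controls no company.
In Ridgeback, Kwame's side holds only 30%, not > 50%.
So Kwame does not control Ridgeback.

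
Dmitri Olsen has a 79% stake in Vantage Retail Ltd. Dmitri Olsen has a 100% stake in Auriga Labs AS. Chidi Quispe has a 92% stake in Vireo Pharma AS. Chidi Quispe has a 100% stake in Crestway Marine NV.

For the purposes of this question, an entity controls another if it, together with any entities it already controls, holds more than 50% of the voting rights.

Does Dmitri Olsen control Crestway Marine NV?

Dmitri holds 100% of Auriga, so Dmitri controls Auriga.
Dmitri holds 79% of Vantage, so Dmitri controls Vantage.
Neither Dmitri nor any entity Dmitri controls holds any voting interest in Crestway.
So Dmitri does not control Crestway.

No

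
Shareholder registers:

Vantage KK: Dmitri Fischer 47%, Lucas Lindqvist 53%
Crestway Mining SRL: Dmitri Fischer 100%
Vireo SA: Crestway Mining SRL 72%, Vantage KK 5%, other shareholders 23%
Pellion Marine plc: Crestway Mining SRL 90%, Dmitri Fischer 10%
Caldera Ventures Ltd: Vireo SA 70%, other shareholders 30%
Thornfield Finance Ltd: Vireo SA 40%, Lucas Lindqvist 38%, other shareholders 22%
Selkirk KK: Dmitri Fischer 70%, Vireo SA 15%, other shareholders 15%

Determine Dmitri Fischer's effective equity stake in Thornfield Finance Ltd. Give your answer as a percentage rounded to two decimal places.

Dmitri reaches Thornfield along 2 paths.
Via Crestway → Vireo: 100% × 72% × 40% = 28.8%.
Via Vantage → Vireo: 47% × 5% × 40% = 0.94%.
Total: 28.8% + 0.94% = 29.74%.

29.74%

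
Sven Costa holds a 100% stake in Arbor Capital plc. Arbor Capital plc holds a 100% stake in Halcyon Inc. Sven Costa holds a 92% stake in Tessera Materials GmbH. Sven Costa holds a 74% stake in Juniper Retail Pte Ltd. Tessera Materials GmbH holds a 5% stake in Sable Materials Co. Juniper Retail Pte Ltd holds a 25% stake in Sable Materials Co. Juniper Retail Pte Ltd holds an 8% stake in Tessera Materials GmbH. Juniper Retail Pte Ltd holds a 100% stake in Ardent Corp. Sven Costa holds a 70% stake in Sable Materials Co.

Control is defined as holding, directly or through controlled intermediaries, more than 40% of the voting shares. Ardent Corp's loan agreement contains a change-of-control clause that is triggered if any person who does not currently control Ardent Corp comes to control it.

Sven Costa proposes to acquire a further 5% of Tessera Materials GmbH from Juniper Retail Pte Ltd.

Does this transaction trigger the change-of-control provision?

The purchase adds only to Sven's holdings (Juniper's stake shrinks), so Sven is the only person who could newly come to control Ardent.
Sven holds 74% of Juniper, so Sven controls Juniper.
Juniper holds 100% of Ardent, so Sven controls Ardent.
So Sven already controls Ardent before the transaction.
After the purchase, Sven's direct stake in Tessera rises to 92% + 5% = 97%, and Juniper's stake falls to 3%.
Sven controlled Ardent already, so this is not a new person acquiring control; every other person's position is unchanged or reduced.
No new person acquires control, so the clause is not triggered.

No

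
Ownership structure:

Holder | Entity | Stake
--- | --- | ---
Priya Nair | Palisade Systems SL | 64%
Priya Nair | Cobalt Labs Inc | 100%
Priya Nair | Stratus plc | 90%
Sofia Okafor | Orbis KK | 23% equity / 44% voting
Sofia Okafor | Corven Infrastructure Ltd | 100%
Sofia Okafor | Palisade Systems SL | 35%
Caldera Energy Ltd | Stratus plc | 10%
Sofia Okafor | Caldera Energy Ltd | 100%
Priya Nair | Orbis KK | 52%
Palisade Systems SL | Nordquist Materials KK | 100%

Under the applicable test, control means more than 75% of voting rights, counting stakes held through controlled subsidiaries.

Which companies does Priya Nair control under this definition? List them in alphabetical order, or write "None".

Cobalt Labs Inc, Stratus plc

Priya holds 90% of Stratus, so Priya controls Stratus.
Priya holds 100% of Cobalt, so Priya controls Cobalt.
No other company's threshold is met.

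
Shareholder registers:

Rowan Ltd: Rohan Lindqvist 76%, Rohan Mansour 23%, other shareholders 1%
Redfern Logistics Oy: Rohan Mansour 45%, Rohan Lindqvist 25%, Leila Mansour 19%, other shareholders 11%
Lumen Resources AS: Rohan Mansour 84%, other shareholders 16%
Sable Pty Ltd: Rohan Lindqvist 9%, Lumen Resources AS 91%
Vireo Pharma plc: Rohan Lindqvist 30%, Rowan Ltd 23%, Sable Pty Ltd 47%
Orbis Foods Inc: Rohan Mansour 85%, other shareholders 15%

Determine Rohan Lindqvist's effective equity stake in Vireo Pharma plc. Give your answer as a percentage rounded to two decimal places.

51.71%

Rohan Lindqvist reaches Vireo along 3 paths.
Direct stake: 30% = 30%.
Via Rowan: 76% × 23% = 17.48%.
Via Sable: 9% × 47% = 4.23%.
Total: 30% + 17.48% + 4.23% = 51.71%.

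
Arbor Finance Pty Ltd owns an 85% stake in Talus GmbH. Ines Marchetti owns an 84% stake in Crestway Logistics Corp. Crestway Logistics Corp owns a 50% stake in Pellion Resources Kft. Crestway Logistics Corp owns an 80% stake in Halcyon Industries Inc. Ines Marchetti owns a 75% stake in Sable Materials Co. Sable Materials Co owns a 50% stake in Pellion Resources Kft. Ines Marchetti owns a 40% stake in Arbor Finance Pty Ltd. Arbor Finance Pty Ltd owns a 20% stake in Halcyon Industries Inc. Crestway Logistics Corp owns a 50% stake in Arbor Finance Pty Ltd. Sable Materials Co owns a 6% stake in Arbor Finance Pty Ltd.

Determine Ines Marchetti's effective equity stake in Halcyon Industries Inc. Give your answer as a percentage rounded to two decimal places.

84.50%

Ines reaches Halcyon along 4 paths.
Via Crestway: 84% × 80% = 67.2%.
Via Crestway → Arbor: 84% × 50% × 20% = 8.4%.
Via Sable → Arbor: 75% × 6% × 20% = 0.9%.
Via Arbor: 40% × 20% = 8%.
Total: 67.2% + 8.4% + 0.9% + 8% = 84.5%.
Rounded: 84.50%.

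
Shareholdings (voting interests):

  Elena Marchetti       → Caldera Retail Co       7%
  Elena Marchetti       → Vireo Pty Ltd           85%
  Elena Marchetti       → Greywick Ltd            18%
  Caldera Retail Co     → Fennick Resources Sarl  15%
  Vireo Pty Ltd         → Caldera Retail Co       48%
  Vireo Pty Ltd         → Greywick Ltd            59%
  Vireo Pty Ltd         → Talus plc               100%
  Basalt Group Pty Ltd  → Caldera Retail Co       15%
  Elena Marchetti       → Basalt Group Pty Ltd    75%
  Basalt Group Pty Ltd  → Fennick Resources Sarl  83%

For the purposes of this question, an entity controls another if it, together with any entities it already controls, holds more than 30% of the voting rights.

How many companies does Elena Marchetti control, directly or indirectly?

6

Elena holds 75% of Basalt, so Elena controls Basalt.
Elena holds 85% of Vireo, so Elena controls Vireo.
Basalt and Vireo and Elena together hold 15% + 48% + 7% = 70% of Caldera, so Elena controls Caldera.
Vireo holds 100% of Talus, so Elena controls Talus.
Elena and Vireo together hold 18% + 59% = 77% of Greywick, so Elena controls Greywick.
Caldera and Basalt together hold 15% + 83% = 98% of Fennick, so Elena controls Fennick.
Elena controls 6 companies.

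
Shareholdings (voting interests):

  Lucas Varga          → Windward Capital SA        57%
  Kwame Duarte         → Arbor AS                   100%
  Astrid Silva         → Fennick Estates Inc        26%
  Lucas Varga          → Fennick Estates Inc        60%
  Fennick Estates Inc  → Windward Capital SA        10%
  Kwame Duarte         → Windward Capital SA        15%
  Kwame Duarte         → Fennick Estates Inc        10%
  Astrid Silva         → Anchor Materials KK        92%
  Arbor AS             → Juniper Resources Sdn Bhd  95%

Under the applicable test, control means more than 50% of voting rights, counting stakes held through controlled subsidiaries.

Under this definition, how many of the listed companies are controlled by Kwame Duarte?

2

Kwame holds 100% of Arbor, so Kwame controls Arbor.
Arbor holds 95% of Juniper, so Kwame controls Juniper.
No other company's threshold is met.
Kwame controls 2 companies.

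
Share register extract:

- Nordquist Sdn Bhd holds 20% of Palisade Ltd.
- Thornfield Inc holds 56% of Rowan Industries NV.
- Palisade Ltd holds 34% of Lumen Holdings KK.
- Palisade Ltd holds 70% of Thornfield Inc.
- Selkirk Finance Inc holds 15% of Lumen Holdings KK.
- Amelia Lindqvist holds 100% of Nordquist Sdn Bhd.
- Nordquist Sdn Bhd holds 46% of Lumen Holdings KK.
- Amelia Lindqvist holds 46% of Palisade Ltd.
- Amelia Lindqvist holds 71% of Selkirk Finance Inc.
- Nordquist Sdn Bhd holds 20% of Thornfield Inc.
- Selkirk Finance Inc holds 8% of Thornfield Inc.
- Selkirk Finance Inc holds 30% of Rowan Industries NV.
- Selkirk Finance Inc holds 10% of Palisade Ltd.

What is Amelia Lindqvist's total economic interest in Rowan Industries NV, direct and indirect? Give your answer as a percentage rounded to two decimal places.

64.34%

Amelia reaches Rowan along 6 paths.
Via Selkirk → Thornfield: 71% × 8% × 56% = 3.1808%.
Via Selkirk → Palisade → Thornfield: 71% × 10% × 70% × 56% = 2.7832%.
Via Palisade → Thornfield: 46% × 70% × 56% = 18.032%.
Via Nordquist → Palisade → Thornfield: 100% × 20% × 70% × 56% = 7.84%.
Via Nordquist → Thornfield: 100% × 20% × 56% = 11.2%.
Via Selkirk: 71% × 30% = 21.3%.
Total: 3.1808% + 2.7832% + 18.032% + 7.84% + 11.2% + 21.3% = 64.336%.
Rounded: 64.34%.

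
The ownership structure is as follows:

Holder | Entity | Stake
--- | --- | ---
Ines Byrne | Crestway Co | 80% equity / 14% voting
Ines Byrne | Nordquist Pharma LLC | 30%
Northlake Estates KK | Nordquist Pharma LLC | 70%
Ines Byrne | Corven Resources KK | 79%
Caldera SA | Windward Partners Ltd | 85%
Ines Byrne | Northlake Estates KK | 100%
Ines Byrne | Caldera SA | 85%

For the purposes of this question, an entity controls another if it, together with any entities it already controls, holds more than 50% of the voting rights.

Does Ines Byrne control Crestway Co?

No

Ines holds 79% of Corven, so Ines controls Corven.
Ines holds 100% of Northlake, so Ines controls Northlake.
Ines holds 85% of Caldera, so Ines controls Caldera.
Caldera holds 85% of Windward, so Ines controls Windward.
Northlake and Ines together hold 70% + 30% = 100% of Nordquist, so Ines controls Nordquist.
In Crestway, Ines's side holds only 14%, not > 50%.
So Ines does not control Crestway.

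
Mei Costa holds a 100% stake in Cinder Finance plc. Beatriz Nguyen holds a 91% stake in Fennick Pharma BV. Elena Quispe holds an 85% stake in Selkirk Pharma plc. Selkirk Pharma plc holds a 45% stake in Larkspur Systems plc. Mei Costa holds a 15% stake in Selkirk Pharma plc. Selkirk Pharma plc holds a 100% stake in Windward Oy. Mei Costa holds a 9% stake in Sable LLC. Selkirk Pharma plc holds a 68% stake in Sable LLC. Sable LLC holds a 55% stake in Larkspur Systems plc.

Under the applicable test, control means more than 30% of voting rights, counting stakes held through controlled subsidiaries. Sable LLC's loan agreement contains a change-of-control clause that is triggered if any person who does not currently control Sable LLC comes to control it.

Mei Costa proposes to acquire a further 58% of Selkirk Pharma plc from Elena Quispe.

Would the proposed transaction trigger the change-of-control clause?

Yes

The purchase adds only to Mei's holdings (Elena's stake shrinks), so Mei is the only person who could newly come to control Sable.
Mei holds 100% of Cinder, so Mei controls Cinder.
In Sable, Mei's side holds only 9%, not > 30%.
So before the transaction, Mei does not control Sable.
After the purchase, Mei's direct stake in Selkirk rises to 15% + 58% = 73%, and Elena's stake falls to 27%.
Mei holds 73% of Selkirk, so Mei controls Selkirk.
Mei and Selkirk together hold 9% + 68% = 77% of Sable, so Mei controls Sable.
Mei did not control Sable before and does after, so the clause is triggered.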